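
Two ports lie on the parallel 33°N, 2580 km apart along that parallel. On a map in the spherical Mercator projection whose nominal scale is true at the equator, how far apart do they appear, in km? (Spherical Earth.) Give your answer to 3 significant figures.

3080 km

The Mercator projection is conformal; its linear scale factor is the same in every direction and equals sec φ = 1/cos φ.
Along the parallel, k = sec 33° = 1/0.8387 = 1.192.
Map distance = 2580 × 1.192 ≈ 3080 km.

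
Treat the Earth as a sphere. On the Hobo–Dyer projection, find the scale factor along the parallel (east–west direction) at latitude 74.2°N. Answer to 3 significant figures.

2.91

The Hobo–Dyer projection is cylindrical equal-area with φ₀ = 37.5°. A cylindrical equal-area projection with standard parallel φ₀ has meridian scale h = cos φ / cos φ₀ and parallel scale k = cos φ₀ / cos φ (so areas are preserved, h·k = 1).
k = cos 37.5° / cos 74.2° = 0.7934/0.2723 = 2.914.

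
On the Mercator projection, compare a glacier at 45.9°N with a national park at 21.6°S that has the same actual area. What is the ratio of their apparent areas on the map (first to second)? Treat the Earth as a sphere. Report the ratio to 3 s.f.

Mercator is conformal with k = sec φ, so areal scale = k² = sec²φ.
At 45.9°: sec²(45.9°) = 1/0.6959² = 2.065.
At 21.6°: sec²(21.6°) = 1/0.9298² = 1.157.
Ratio = 2.065/1.157 = cos²(21.6°)/cos²(45.9°) ≈ 1.79.

1.79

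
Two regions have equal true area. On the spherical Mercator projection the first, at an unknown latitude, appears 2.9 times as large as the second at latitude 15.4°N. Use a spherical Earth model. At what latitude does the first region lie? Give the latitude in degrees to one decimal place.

55.5°

Mercator areal scale is sec²φ, so apparent-area ratio = sec²φ₁ / sec²φ₂ = cos²φ₂ / cos²φ₁.
cos²φ₂ / cos²φ₁ = 2.9  ⇒  cos φ₁ = cos 15.4° / √2.9 = 0.9641/1.703 = 0.5661.
φ₁ = arccos(0.5661) ≈ 55.5°.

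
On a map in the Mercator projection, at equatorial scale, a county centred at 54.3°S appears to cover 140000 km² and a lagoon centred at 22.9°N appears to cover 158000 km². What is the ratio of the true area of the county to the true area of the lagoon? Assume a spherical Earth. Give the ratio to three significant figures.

Mercator's areal exaggeration is sec²φ; hence true area = (apparent area) · cos²φ.
True area of county: 140000 × cos²(54.3°) = 140000 × 0.3405 = 47670 km².
True area of lagoon: 158000 × cos²(22.9°) = 158000 × 0.8486 = 134100 km².
Ratio = 47670 / 134100 ≈ 0.356.

0.356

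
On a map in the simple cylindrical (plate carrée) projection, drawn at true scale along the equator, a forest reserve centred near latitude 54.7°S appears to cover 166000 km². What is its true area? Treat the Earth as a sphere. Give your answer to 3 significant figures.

In the plate carrée (x = Rλ, y = Rφ), meridians are true-scale (h = 1) and parallels are stretched by k = sec φ.
Areal scale = h·k = 1 × sec φ; at 54.7°, h = 1.000, k = 1.731, so h·k = 1.731.
True area = apparent / (areal scale) = 166000 / 1.731 ≈ 95900 km².

95900 km²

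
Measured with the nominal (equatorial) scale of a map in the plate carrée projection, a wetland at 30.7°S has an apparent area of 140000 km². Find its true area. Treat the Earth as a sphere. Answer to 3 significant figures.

120000 km²

Plate carrée maps x = Rλ, y = Rφ. The meridian scale is h = 1 and the parallel scale is k = 1/cos φ = sec φ.
Areal scale = h·k = 1 × sec φ; at 30.7°, h = 1.000, k = 1.163, so h·k = 1.163.
True area = apparent / (areal scale) = 140000 / 1.163 ≈ 120000 km².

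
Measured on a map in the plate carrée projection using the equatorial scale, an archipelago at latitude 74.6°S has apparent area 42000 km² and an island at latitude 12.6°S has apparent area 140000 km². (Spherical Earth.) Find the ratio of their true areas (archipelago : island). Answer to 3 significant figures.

0.0816

On the plate carrée, areal scale = h·k = 1 × sec φ, so true area = apparent × cos φ.
True area of archipelago: 42000 × cos(74.6°) = 42000 × 0.2656 = 11150 km².
True area of island: 140000 × cos(12.6°) = 140000 × 0.9759 = 136600 km².
Ratio = 11150 / 136600 ≈ 0.0816.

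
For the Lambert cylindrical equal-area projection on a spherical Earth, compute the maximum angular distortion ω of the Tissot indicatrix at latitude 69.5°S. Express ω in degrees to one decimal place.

The Lambert cylindrical equal-area projection is the cylindrical equal-area projection with its standard parallel at the equator (φ₀ = 0). A cylindrical equal-area projection with standard parallel φ₀ has meridian scale h = cos φ / cos φ₀ and parallel scale k = cos φ₀ / cos φ (so areas are preserved, h·k = 1).
At 69.5°: h = 0.3502, k = 2.855; principal scales a = 2.855, b = 0.3502.
sin(ω/2) = (a − b)/(a + b) = 2.505/3.206 = 0.7815, so ω = 2 arcsin(0.7815) ≈ 102.8°.

102.8°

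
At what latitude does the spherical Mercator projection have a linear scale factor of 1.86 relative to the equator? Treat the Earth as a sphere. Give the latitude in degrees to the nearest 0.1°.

Mercator scale is k = sec φ = 1/cos φ.
1/cos φ = 1.86  ⇒  cos φ = 0.5376  ⇒  φ = arccos(0.5376) ≈ 57.5°.

57.5°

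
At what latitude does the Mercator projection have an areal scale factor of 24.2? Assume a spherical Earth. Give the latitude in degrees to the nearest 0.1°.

78.3°

Mercator areal scale is sec²φ.
sec²φ = 24.2  ⇒  cos²φ = 0.04132  ⇒  cos φ = 0.2033.
φ = arccos(0.2033) ≈ 78.3°.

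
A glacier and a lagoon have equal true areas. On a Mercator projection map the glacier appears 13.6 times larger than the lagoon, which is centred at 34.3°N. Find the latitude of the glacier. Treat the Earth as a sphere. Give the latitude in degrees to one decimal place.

On Mercator, (apparent₁)/(apparent₂) = sec²φ₁ / sec²φ₂ when true areas are equal.
cos²φ₂ / cos²φ₁ = 13.6  ⇒  cos φ₁ = cos 34.3° / √13.6 = 0.8261/3.688 = 0.2240.
φ₁ = arccos(0.2240) ≈ 77.1°.

77.1°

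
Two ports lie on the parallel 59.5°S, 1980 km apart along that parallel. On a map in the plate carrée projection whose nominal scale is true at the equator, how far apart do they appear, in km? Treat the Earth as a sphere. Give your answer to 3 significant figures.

3900 km

In the plate carrée (x = Rλ, y = Rφ), meridians are true-scale (h = 1) and parallels are stretched by k = sec φ.
Along the parallel, k = sec 59.5° = 1/0.5075 = 1.970.
Map distance = 1980 × 1.970 ≈ 3900 km.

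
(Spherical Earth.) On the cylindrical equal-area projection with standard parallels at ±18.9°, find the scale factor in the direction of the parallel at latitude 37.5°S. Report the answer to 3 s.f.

1.19

Cylindrical equal-area (φ₀ = 18.9°): h = cos φ / cos 18.9° along meridians, k = cos 18.9° / cos φ along parallels; h·k = 1.
k = cos 18.9° / cos 37.5° = 0.9461/0.7934 = 1.193.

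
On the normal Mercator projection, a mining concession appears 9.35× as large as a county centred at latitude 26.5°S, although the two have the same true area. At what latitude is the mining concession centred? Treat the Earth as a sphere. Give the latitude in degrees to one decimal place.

On Mercator, (apparent₁)/(apparent₂) = sec²φ₁ / sec²φ₂ when true areas are equal.
cos²φ₂ / cos²φ₁ = 9.35  ⇒  cos φ₁ = cos 26.5° / √9.35 = 0.8949/3.058 = 0.2927.
φ₁ = arccos(0.2927) ≈ 73.0°.

73.0°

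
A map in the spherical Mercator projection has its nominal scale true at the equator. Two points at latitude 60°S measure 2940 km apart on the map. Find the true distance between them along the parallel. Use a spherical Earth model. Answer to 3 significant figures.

1470 km

Mercator is conformal, so the point scale is isotropic: h = k = sec φ = 1/cos φ.
Along the parallel at 60°, map distances are exaggerated by k = sec 60° = 2.000.
True distance = 2940 / 2.000 = 2940 × cos 60° ≈ 1470 km.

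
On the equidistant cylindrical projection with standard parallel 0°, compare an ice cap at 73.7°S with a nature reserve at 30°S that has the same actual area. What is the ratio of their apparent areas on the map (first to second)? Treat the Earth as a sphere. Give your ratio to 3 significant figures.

For the equirectangular projection with φ₀ = 0 (plate carrée), h = 1 along meridians and k = sec φ along parallels.
Areal scale at 73.7°: h·k = 1.000 × 3.563 = 3.563.
Areal scale at 30°: h·k = 1.000 × 1.155 = 1.155.
Ratio = 3.563/1.155 ≈ 3.09.

3.09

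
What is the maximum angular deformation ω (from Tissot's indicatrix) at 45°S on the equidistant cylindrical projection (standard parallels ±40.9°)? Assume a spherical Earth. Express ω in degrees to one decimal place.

With standard parallel φ₀ = 40.9°, the equirectangular projection gives x = Rλ cos φ₀, y = Rφ, so h = 1 and k = cos 40.9° / cos φ.
At 45°: h = 1.000, k = 1.069; principal scales a = 1.069, b = 1.000.
sin(ω/2) = (a − b)/(a + b) = 0.06894/2.069 = 0.03332, so ω = 2 arcsin(0.03332) ≈ 3.8°.

3.8°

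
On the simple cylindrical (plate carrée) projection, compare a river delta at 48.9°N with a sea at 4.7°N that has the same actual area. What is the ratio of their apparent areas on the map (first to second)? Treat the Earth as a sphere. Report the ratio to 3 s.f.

Plate carrée maps x = Rλ, y = Rφ. The meridian scale is h = 1 and the parallel scale is k = 1/cos φ = sec φ.
Areal scale at 48.9°: h·k = 1.000 × 1.521 = 1.521.
Areal scale at 4.7°: h·k = 1.000 × 1.003 = 1.003.
Ratio = 1.521/1.003 ≈ 1.52.

1.52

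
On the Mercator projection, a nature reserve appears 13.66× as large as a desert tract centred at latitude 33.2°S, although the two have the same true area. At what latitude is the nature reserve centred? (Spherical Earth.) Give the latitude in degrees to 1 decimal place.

For equal true areas on Mercator, apparent areas scale as sec²φ, so the ratio is cos²φ₂ / cos²φ₁.
cos²φ₂ / cos²φ₁ = 13.66  ⇒  cos φ₁ = cos 33.2° / √13.66 = 0.8368/3.696 = 0.2264.
φ₁ = arccos(0.2264) ≈ 76.9°.

76.9°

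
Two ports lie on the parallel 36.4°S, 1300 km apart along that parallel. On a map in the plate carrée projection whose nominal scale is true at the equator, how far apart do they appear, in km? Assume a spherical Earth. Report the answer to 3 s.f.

For the equirectangular projection with φ₀ = 0 (plate carrée), h = 1 along meridians and k = sec φ along parallels.
Along the parallel, k = sec 36.4° = 1/0.8049 = 1.242.
Map distance = 1300 × 1.242 ≈ 1620 km.

1620 km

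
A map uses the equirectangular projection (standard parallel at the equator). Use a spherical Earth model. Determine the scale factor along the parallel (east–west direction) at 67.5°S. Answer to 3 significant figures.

2.61

For the equirectangular projection with φ₀ = 0 (plate carrée), h = 1 along meridians and k = sec φ along parallels.
k = 1/cos 67.5° = 1/0.3827 = 2.613.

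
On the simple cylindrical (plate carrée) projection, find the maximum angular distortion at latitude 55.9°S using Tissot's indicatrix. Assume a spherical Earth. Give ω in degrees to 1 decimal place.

32.7°

Plate carrée maps x = Rλ, y = Rφ. The meridian scale is h = 1 and the parallel scale is k = 1/cos φ = sec φ.
At 55.9°: h = 1.000, k = 1.784; principal scales a = 1.784, b = 1.000.
sin(ω/2) = (a − b)/(a + b) = 0.7837/2.784 = 0.2815, so ω = 2 arcsin(0.2815) ≈ 32.7°.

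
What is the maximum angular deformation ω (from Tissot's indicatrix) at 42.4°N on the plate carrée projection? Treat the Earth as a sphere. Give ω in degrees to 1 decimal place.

17.3°

Plate carrée maps x = Rλ, y = Rφ. The meridian scale is h = 1 and the parallel scale is k = 1/cos φ = sec φ.
At 42.4°: h = 1.000, k = 1.354; principal scales a = 1.354, b = 1.000.
sin(ω/2) = (a − b)/(a + b) = 0.3542/2.354 = 0.1504, so ω = 2 arcsin(0.1504) ≈ 17.3°.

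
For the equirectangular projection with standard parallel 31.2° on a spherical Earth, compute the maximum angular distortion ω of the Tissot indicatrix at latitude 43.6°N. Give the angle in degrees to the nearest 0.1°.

9.5°

In the equirectangular projection with standard parallel φ₀ = 31.2° (x = Rλ cos φ₀, y = Rφ), meridians are true-scale (h = 1) and the parallel scale is k = cos φ₀ / cos φ.
At 43.6°: h = 1.000, k = 1.181; principal scales a = 1.181, b = 1.000.
sin(ω/2) = (a − b)/(a + b) = 0.1812/2.181 = 0.08306, so ω = 2 arcsin(0.08306) ≈ 9.5°.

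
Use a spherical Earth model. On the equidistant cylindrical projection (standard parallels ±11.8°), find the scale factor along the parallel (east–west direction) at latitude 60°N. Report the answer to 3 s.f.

The equidistant cylindrical projection with φ₀ = 11.8° has h = 1 (meridians true) and k = cos φ₀ / cos φ along parallels.
k = cos 11.8° / cos 60° = 0.9789/0.5000 = 1.958.

1.96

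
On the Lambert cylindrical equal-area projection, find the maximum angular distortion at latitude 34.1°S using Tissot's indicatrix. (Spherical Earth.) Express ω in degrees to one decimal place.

The Lambert cylindrical equal-area projection is the cylindrical equal-area projection with its standard parallel at the equator (φ₀ = 0). Cylindrical equal-area (φ₀ = 0°): h = cos φ / cos 0° along meridians, k = cos 0° / cos φ along parallels; h·k = 1.
At 34.1°: h = 0.8281, k = 1.208; principal scales a = 1.208, b = 0.8281.
sin(ω/2) = (a − b)/(a + b) = 0.3796/2.036 = 0.1865, so ω = 2 arcsin(0.1865) ≈ 21.5°.

21.5°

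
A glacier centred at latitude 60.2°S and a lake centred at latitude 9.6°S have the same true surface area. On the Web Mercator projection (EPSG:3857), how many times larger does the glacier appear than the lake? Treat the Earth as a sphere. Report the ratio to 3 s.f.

3.94

Mercator areal scale is sec²φ.
At 60.2°: sec²(60.2°) = 1/0.4970² = 4.049.
At 9.6°: sec²(9.6°) = 1/0.9860² = 1.029.
Ratio = 4.049/1.029 = cos²(9.6°)/cos²(60.2°) ≈ 3.94.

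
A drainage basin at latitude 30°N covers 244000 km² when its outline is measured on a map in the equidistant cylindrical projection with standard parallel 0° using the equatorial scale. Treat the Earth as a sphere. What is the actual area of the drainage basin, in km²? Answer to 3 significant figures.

211000 km²

In the plate carrée (x = Rλ, y = Rφ), meridians are true-scale (h = 1) and parallels are stretched by k = sec φ.
Areal scale = h·k = 1 × sec φ; at 30°, h = 1.000, k = 1.155, so h·k = 1.155.
True area = apparent / (areal scale) = 244000 / 1.155 ≈ 211000 km².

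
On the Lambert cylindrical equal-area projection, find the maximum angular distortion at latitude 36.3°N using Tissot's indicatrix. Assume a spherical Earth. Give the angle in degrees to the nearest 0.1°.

24.5°

The Lambert cylindrical equal-area projection is the cylindrical equal-area projection with its standard parallel at the equator (φ₀ = 0). For cylindrical equal-area with standard parallel φ₀, h = cos φ / cos φ₀ and k = cos φ₀ / cos φ, so h·k = 1.
At 36.3°: h = 0.8059, k = 1.241; principal scales a = 1.241, b = 0.8059.
sin(ω/2) = (a − b)/(a + b) = 0.4349/2.047 = 0.2125, so ω = 2 arcsin(0.2125) ≈ 24.5°.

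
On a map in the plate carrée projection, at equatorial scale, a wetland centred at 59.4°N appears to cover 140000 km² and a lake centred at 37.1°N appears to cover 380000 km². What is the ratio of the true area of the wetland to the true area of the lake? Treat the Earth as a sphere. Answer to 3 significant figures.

On the plate carrée, areal scale = h·k = 1 × sec φ, so true area = apparent × cos φ.
True area of wetland: 140000 × cos(59.4°) = 140000 × 0.5090 = 71270 km².
True area of lake: 380000 × cos(37.1°) = 380000 × 0.7976 = 303100 km².
Ratio = 71270 / 303100 ≈ 0.235.

0.235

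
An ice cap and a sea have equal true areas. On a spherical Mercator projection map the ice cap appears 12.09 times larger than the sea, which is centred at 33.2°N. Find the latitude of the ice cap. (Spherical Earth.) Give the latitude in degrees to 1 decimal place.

76.1°

On Mercator, (apparent₁)/(apparent₂) = sec²φ₁ / sec²φ₂ when true areas are equal.
cos²φ₂ / cos²φ₁ = 12.09  ⇒  cos φ₁ = cos 33.2° / √12.09 = 0.8368/3.477 = 0.2407.
φ₁ = arccos(0.2407) ≈ 76.1°.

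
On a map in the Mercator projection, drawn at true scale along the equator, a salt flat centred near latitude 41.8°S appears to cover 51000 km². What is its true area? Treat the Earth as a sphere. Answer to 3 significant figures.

28300 km²

For Mercator, h = k = sec φ (a conformal cylindrical projection has a single point scale, 1/cos φ).
Areal scale = k² = sec²φ = 1/cos²(41.8°) = 1/0.7455² = 1.799.
True area = apparent / (areal scale) = 51000 / 1.799 ≈ 28300 km².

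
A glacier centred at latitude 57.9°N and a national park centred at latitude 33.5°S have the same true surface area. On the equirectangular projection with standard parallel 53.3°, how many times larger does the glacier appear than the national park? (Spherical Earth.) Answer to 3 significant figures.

In the equirectangular projection with standard parallel φ₀ = 53.3° (x = Rλ cos φ₀, y = Rφ), meridians are true-scale (h = 1) and the parallel scale is k = cos φ₀ / cos φ.
Areal scale at 57.9°: h·k = 1.000 × 1.125 = 1.125.
Areal scale at 33.5°: h·k = 1.000 × 0.7167 = 0.7167.
Ratio = 1.125/0.7167 ≈ 1.57.

1.57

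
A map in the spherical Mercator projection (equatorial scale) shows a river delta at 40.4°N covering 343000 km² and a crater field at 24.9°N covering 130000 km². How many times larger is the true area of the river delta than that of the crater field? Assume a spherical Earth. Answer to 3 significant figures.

1.86

Since Mercator area scale is 1/cos²φ, the true area equals the apparent area multiplied by cos²φ.
True area of river delta: 343000 × cos²(40.4°) = 343000 × 0.5799 = 198900 km².
True area of crater field: 130000 × cos²(24.9°) = 130000 × 0.8227 = 107000 km².
Ratio = 198900 / 107000 ≈ 1.86.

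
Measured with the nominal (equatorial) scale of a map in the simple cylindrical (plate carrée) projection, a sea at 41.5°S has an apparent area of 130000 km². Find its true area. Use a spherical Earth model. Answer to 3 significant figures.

Plate carrée maps x = Rλ, y = Rφ. The meridian scale is h = 1 and the parallel scale is k = 1/cos φ = sec φ.
Areal scale = h·k = 1 × sec φ; at 41.5°, h = 1.000, k = 1.335, so h·k = 1.335.
True area = apparent / (areal scale) = 130000 / 1.335 ≈ 97400 km².

97400 km²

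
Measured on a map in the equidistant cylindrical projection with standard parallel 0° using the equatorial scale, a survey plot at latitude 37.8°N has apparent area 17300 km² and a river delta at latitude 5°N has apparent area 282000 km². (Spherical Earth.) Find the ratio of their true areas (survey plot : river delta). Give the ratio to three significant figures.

Plate carrée has h = 1 and k = sec φ, giving areal scale sec φ; true area = (apparent area) · cos φ.
True area of survey plot: 17300 × cos(37.8°) = 17300 × 0.7902 = 13670 km².
True area of river delta: 282000 × cos(5°) = 282000 × 0.9962 = 280900 km².
Ratio = 13670 / 280900 ≈ 0.0487.

0.0487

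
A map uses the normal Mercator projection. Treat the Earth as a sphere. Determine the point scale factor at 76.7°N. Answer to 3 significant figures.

The Mercator projection is conformal; its linear scale factor is the same in every direction and equals sec φ = 1/cos φ.
k = 1/cos 76.7° = 1/0.2300 = 4.347.

4.35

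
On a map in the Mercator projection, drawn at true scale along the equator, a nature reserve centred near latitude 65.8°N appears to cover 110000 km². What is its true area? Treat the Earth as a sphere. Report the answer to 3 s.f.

For Mercator, h = k = sec φ (a conformal cylindrical projection has a single point scale, 1/cos φ).
Areal scale = k² = sec²φ = 1/cos²(65.8°) = 1/0.4099² = 5.951.
True area = apparent / (areal scale) = 110000 / 5.951 ≈ 18500 km².

18500 km²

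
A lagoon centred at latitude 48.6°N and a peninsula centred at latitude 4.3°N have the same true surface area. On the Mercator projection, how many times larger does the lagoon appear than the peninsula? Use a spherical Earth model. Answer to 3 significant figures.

2.27

Mercator is conformal with k = sec φ, so areal scale = k² = sec²φ.
At 48.6°: sec²(48.6°) = 1/0.6613² = 2.287.
At 4.3°: sec²(4.3°) = 1/0.9972² = 1.006.
Ratio = 2.287/1.006 = cos²(4.3°)/cos²(48.6°) ≈ 2.27.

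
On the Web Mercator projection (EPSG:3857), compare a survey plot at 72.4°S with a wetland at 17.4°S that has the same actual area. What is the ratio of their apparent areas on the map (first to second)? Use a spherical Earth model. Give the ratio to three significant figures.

Mercator areal scale is sec²φ.
At 72.4°: sec²(72.4°) = 1/0.3024² = 10.94.
At 17.4°: sec²(17.4°) = 1/0.9542² = 1.098.
Ratio = 10.94/1.098 = cos²(17.4°)/cos²(72.4°) ≈ 9.96.

9.96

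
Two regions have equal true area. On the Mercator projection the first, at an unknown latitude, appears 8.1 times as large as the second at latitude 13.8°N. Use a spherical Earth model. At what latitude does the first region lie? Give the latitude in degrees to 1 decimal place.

For equal true areas on Mercator, apparent areas scale as sec²φ, so the ratio is cos²φ₂ / cos²φ₁.
cos²φ₂ / cos²φ₁ = 8.1  ⇒  cos φ₁ = cos 13.8° / √8.1 = 0.9711/2.846 = 0.3412.
φ₁ = arccos(0.3412) ≈ 70.0°.

70.0°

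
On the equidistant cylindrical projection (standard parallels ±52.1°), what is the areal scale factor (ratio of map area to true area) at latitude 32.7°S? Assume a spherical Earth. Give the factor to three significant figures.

With standard parallel φ₀ = 52.1°, the equirectangular projection gives x = Rλ cos φ₀, y = Rφ, so h = 1 and k = cos 52.1° / cos φ.
Areal scale = h·k = 1 × cos φ₀ / cos φ; at 32.7°, h = 1.000, k = 0.7300, so h·k = 0.7300.

0.730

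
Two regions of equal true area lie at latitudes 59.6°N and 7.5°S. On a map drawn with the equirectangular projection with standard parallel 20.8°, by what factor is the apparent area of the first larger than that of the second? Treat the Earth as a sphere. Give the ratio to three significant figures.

1.96

With standard parallel φ₀ = 20.8°, the equirectangular projection gives x = Rλ cos φ₀, y = Rφ, so h = 1 and k = cos 20.8° / cos φ.
Areal scale at 59.6°: h·k = 1.000 × 1.847 = 1.847.
Areal scale at 7.5°: h·k = 1.000 × 0.9429 = 0.9429.
Ratio = 1.847/0.9429 ≈ 1.96.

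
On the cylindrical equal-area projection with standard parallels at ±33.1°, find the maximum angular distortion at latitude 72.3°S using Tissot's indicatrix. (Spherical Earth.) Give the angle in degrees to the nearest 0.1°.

100.2°

A cylindrical equal-area projection with standard parallel φ₀ has meridian scale h = cos φ / cos φ₀ and parallel scale k = cos φ₀ / cos φ (so areas are preserved, h·k = 1).
At 72.3°: h = 0.3629, k = 2.755; principal scales a = 2.755, b = 0.3629.
sin(ω/2) = (a − b)/(a + b) = 2.392/3.118 = 0.7672, so ω = 2 arcsin(0.7672) ≈ 100.2°.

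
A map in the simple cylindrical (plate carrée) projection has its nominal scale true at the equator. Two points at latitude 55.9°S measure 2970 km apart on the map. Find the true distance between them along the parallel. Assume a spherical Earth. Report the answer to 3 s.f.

For the equirectangular projection with φ₀ = 0 (plate carrée), h = 1 along meridians and k = sec φ along parallels.
Along the parallel at 55.9°, map distances are exaggerated by k = sec 55.9° = 1.784.
True distance = 2970 / 1.784 = 2970 × cos 55.9° ≈ 1670 km.

1670 km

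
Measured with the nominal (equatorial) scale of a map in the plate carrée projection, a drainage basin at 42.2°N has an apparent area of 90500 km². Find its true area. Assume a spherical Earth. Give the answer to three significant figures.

For the equirectangular projection with φ₀ = 0 (plate carrée), h = 1 along meridians and k = sec φ along parallels.
Areal scale = h·k = 1 × sec φ; at 42.2°, h = 1.000, k = 1.350, so h·k = 1.350.
True area = apparent / (areal scale) = 90500 / 1.350 ≈ 67000 km².

67000 km²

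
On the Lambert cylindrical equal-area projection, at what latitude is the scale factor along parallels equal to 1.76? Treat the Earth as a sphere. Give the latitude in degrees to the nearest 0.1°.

The Lambert cylindrical equal-area projection is the cylindrical equal-area projection with its standard parallel at the equator (φ₀ = 0). For cylindrical equal-area with standard parallel φ₀, h = cos φ / cos φ₀ and k = cos φ₀ / cos φ, so h·k = 1.
k = cos φ₀ / cos φ = 1.76  ⇒  cos φ = cos 0° / 1.76 = 0.5682.
φ = arccos(0.5682) ≈ 55.4°.

55.4°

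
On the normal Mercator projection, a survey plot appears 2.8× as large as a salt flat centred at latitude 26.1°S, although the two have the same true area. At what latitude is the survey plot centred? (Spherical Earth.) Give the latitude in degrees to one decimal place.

57.5°

On Mercator, (apparent₁)/(apparent₂) = sec²φ₁ / sec²φ₂ when true areas are equal.
cos²φ₂ / cos²φ₁ = 2.8  ⇒  cos φ₁ = cos 26.1° / √2.8 = 0.8980/1.673 = 0.5367.
φ₁ = arccos(0.5367) ≈ 57.5°.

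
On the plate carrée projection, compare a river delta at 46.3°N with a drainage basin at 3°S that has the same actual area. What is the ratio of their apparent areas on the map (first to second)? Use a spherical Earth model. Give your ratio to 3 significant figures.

1.45

In the plate carrée (x = Rλ, y = Rφ), meridians are true-scale (h = 1) and parallels are stretched by k = sec φ.
Areal scale at 46.3°: h·k = 1.000 × 1.447 = 1.447.
Areal scale at 3°: h·k = 1.000 × 1.001 = 1.001.
Ratio = 1.447/1.001 ≈ 1.45.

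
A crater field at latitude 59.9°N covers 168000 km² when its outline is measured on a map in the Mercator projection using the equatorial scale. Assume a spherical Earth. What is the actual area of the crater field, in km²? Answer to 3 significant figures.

For Mercator, h = k = sec φ (a conformal cylindrical projection has a single point scale, 1/cos φ).
Areal scale = k² = sec²φ = 1/cos²(59.9°) = 1/0.5015² = 3.976.
True area = apparent / (areal scale) = 168000 / 3.976 ≈ 42300 km².

42300 km²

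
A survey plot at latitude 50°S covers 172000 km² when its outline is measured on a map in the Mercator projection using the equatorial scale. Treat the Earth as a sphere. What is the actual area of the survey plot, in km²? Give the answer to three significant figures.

The Mercator projection is conformal; its linear scale factor is the same in every direction and equals sec φ = 1/cos φ.
Areal scale = k² = sec²φ = 1/cos²(50°) = 1/0.6428² = 2.420.
True area = apparent / (areal scale) = 172000 / 2.420 ≈ 71100 km².

71100 km²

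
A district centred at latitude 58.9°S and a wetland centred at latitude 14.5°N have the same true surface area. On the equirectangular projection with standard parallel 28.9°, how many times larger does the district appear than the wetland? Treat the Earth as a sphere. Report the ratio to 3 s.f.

1.87

The equidistant cylindrical projection with φ₀ = 28.9° has h = 1 (meridians true) and k = cos φ₀ / cos φ along parallels.
Areal scale at 58.9°: h·k = 1.000 × 1.695 = 1.695.
Areal scale at 14.5°: h·k = 1.000 × 0.9043 = 0.9043.
Ratio = 1.695/0.9043 ≈ 1.87.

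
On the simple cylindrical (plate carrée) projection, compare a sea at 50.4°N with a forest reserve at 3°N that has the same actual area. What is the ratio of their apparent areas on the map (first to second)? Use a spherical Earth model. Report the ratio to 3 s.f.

Plate carrée maps x = Rλ, y = Rφ. The meridian scale is h = 1 and the parallel scale is k = 1/cos φ = sec φ.
Areal scale at 50.4°: h·k = 1.000 × 1.569 = 1.569.
Areal scale at 3°: h·k = 1.000 × 1.001 = 1.001.
Ratio = 1.569/1.001 ≈ 1.57.

1.57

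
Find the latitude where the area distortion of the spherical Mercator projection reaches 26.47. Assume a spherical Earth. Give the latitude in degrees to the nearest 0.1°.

Mercator areal scale is sec²φ.
sec²φ = 26.47  ⇒  cos²φ = 0.03778  ⇒  cos φ = 0.1944.
φ = arccos(0.1944) ≈ 78.8°.

78.8°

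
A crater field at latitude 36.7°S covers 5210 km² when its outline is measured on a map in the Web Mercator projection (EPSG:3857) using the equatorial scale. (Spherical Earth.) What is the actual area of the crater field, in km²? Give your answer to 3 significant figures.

Mercator is conformal, so the point scale is isotropic: h = k = sec φ = 1/cos φ.
Areal scale = k² = sec²φ = 1/cos²(36.7°) = 1/0.8018² = 1.556.
True area = apparent / (areal scale) = 5210 / 1.556 ≈ 3350 km².

3350 km²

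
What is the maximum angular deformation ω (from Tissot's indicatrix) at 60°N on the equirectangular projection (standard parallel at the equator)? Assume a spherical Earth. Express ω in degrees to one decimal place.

Plate carrée maps x = Rλ, y = Rφ. The meridian scale is h = 1 and the parallel scale is k = 1/cos φ = sec φ.
At 60°: h = 1.000, k = 2.000; principal scales a = 2.000, b = 1.000.
sin(ω/2) = (a − b)/(a + b) = 1.0000/3.000 = 0.3333, so ω = 2 arcsin(0.3333) ≈ 38.9°.

38.9°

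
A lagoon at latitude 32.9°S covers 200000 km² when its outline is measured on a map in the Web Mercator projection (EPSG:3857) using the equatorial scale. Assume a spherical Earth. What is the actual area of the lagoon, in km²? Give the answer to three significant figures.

Mercator is conformal, so the point scale is isotropic: h = k = sec φ = 1/cos φ.
Areal scale = k² = sec²φ = 1/cos²(32.9°) = 1/0.8396² = 1.419.
True area = apparent / (areal scale) = 200000 / 1.419 ≈ 141000 km².

141000 km²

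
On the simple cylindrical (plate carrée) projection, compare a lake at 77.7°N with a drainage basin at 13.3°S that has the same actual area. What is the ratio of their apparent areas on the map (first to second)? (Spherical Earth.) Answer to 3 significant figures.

4.57

In the plate carrée (x = Rλ, y = Rφ), meridians are true-scale (h = 1) and parallels are stretched by k = sec φ.
Areal scale at 77.7°: h·k = 1.000 × 4.694 = 4.694.
Areal scale at 13.3°: h·k = 1.000 × 1.028 = 1.028.
Ratio = 4.694/1.028 ≈ 4.57.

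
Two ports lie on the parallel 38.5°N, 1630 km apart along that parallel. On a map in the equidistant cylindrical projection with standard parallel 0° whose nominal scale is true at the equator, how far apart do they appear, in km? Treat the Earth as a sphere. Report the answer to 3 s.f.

2080 km

In the plate carrée (x = Rλ, y = Rφ), meridians are true-scale (h = 1) and parallels are stretched by k = sec φ.
Along the parallel, k = sec 38.5° = 1/0.7826 = 1.278.
Map distance = 1630 × 1.278 ≈ 2080 km.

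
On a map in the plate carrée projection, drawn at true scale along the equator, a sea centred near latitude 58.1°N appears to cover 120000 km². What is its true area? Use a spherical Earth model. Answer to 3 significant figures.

Plate carrée maps x = Rλ, y = Rφ. The meridian scale is h = 1 and the parallel scale is k = 1/cos φ = sec φ.
Areal scale = h·k = 1 × sec φ; at 58.1°, h = 1.000, k = 1.892, so h·k = 1.892.
True area = apparent / (areal scale) = 120000 / 1.892 ≈ 63400 km².

63400 km²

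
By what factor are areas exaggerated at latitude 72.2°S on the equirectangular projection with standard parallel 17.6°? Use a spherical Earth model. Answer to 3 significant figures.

3.12

With standard parallel φ₀ = 17.6°, the equirectangular projection gives x = Rλ cos φ₀, y = Rφ, so h = 1 and k = cos 17.6° / cos φ.
Areal scale = h·k = 1 × cos φ₀ / cos φ; at 72.2°, h = 1.000, k = 3.118, so h·k = 3.118.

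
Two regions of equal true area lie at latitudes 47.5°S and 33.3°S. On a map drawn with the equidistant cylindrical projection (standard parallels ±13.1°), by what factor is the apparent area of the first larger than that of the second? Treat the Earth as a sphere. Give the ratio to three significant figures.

1.24

With standard parallel φ₀ = 13.1°, the equirectangular projection gives x = Rλ cos φ₀, y = Rφ, so h = 1 and k = cos 13.1° / cos φ.
Areal scale at 47.5°: h·k = 1.000 × 1.442 = 1.442.
Areal scale at 33.3°: h·k = 1.000 × 1.165 = 1.165.
Ratio = 1.442/1.165 ≈ 1.24.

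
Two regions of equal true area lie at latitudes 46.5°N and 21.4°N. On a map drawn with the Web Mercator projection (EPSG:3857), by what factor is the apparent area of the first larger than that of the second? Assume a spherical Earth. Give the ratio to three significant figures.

1.83

On Mercator, area is exaggerated by sec²φ = 1/cos²φ.
At 46.5°: sec²(46.5°) = 1/0.6884² = 2.110.
At 21.4°: sec²(21.4°) = 1/0.9311² = 1.154.
Ratio = 2.110/1.154 = cos²(21.4°)/cos²(46.5°) ≈ 1.83.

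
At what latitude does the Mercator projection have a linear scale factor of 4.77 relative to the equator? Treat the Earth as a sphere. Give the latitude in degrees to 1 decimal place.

Mercator scale is k = sec φ = 1/cos φ.
1/cos φ = 4.77  ⇒  cos φ = 0.2096  ⇒  φ = arccos(0.2096) ≈ 77.9°.

77.9°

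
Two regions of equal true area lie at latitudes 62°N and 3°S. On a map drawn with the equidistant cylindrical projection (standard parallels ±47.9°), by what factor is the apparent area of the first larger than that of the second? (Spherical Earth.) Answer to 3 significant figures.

In the equirectangular projection with standard parallel φ₀ = 47.9° (x = Rλ cos φ₀, y = Rφ), meridians are true-scale (h = 1) and the parallel scale is k = cos φ₀ / cos φ.
Areal scale at 62°: h·k = 1.000 × 1.428 = 1.428.
Areal scale at 3°: h·k = 1.000 × 0.6713 = 0.6713.
Ratio = 1.428/0.6713 ≈ 2.13.

2.13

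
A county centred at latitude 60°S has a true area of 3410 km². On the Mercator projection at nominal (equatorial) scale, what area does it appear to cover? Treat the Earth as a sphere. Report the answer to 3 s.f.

13600 km²

For Mercator, h = k = sec φ (a conformal cylindrical projection has a single point scale, 1/cos φ).
Areal scale = k² = sec²φ = 1/cos²(60°) = 1/0.5000² = 4.000.
Apparent area = 3410 × 4.000 ≈ 13600 km².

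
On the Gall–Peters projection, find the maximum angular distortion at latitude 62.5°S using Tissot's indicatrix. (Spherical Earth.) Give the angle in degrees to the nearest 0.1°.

The Gall–Peters projection is cylindrical equal-area with φ₀ = 45°. Cylindrical equal-area (φ₀ = 45°): h = cos φ / cos 45° along meridians, k = cos 45° / cos φ along parallels; h·k = 1.
At 62.5°: h = 0.6530, k = 1.531; principal scales a = 1.531, b = 0.6530.
sin(ω/2) = (a − b)/(a + b) = 0.8784/2.184 = 0.4021, so ω = 2 arcsin(0.4021) ≈ 47.4°.

47.4°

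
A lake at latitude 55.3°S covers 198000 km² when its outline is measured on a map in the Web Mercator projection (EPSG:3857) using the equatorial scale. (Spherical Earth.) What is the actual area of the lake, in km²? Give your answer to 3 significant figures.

64200 km²

Mercator is conformal, so the point scale is isotropic: h = k = sec φ = 1/cos φ.
Areal scale = k² = sec²φ = 1/cos²(55.3°) = 1/0.5693² = 3.086.
True area = apparent / (areal scale) = 198000 / 3.086 ≈ 64200 km².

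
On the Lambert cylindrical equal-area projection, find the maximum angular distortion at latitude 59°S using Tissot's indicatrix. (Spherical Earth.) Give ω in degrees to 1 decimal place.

The Lambert cylindrical equal-area projection is the cylindrical equal-area projection with its standard parallel at the equator (φ₀ = 0). Cylindrical equal-area (φ₀ = 0°): h = cos φ / cos 0° along meridians, k = cos 0° / cos φ along parallels; h·k = 1.
At 59°: h = 0.5150, k = 1.942; principal scales a = 1.942, b = 0.5150.
sin(ω/2) = (a − b)/(a + b) = 1.427/2.457 = 0.5807, so ω = 2 arcsin(0.5807) ≈ 71.0°.

71.0°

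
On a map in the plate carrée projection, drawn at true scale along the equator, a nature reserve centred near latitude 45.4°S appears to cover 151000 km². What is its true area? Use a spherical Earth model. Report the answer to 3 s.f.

For the equirectangular projection with φ₀ = 0 (plate carrée), h = 1 along meridians and k = sec φ along parallels.
Areal scale = h·k = 1 × sec φ; at 45.4°, h = 1.000, k = 1.424, so h·k = 1.424.
True area = apparent / (areal scale) = 151000 / 1.424 ≈ 106000 km².

106000 km²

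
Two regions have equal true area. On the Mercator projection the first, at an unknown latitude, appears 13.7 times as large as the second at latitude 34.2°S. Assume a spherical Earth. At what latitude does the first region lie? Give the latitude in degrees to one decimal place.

Mercator areal scale is sec²φ, so apparent-area ratio = sec²φ₁ / sec²φ₂ = cos²φ₂ / cos²φ₁.
cos²φ₂ / cos²φ₁ = 13.7  ⇒  cos φ₁ = cos 34.2° / √13.7 = 0.8271/3.701 = 0.2235.
φ₁ = arccos(0.2235) ≈ 77.1°.

77.1°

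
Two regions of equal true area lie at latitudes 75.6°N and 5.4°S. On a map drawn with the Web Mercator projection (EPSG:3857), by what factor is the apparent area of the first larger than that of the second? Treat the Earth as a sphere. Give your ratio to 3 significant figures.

Mercator is conformal with k = sec φ, so areal scale = k² = sec²φ.
At 75.6°: sec²(75.6°) = 1/0.2487² = 16.17.
At 5.4°: sec²(5.4°) = 1/0.9956² = 1.009.
Ratio = 16.17/1.009 = cos²(5.4°)/cos²(75.6°) ≈ 16.0.

16.0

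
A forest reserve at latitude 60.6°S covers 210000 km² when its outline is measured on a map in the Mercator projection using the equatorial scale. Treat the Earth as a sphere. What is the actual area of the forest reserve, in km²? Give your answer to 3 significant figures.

50600 km²

For Mercator, h = k = sec φ (a conformal cylindrical projection has a single point scale, 1/cos φ).
Areal scale = k² = sec²φ = 1/cos²(60.6°) = 1/0.4909² = 4.150.
True area = apparent / (areal scale) = 210000 / 4.150 ≈ 50600 km².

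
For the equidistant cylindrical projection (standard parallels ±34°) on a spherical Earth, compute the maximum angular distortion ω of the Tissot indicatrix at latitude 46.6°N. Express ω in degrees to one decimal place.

10.7°

The equidistant cylindrical projection with φ₀ = 34° has h = 1 (meridians true) and k = cos φ₀ / cos φ along parallels.
At 46.6°: h = 1.000, k = 1.207; principal scales a = 1.207, b = 1.000.
sin(ω/2) = (a − b)/(a + b) = 0.2066/2.207 = 0.09363, so ω = 2 arcsin(0.09363) ≈ 10.7°.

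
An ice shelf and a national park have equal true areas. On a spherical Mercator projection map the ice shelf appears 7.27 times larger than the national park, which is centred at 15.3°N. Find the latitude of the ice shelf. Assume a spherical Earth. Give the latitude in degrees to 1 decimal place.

69.0°

For equal true areas on Mercator, apparent areas scale as sec²φ, so the ratio is cos²φ₂ / cos²φ₁.
cos²φ₂ / cos²φ₁ = 7.27  ⇒  cos φ₁ = cos 15.3° / √7.27 = 0.9646/2.696 = 0.3577.
φ₁ = arccos(0.3577) ≈ 69.0°.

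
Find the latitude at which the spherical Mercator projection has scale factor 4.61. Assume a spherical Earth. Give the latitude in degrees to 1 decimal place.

77.5°

Mercator scale is k = sec φ = 1/cos φ.
1/cos φ = 4.61  ⇒  cos φ = 0.2169  ⇒  φ = arccos(0.2169) ≈ 77.5°.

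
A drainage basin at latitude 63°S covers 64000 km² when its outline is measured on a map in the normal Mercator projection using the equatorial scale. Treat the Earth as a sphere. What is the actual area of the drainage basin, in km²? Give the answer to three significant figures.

The Mercator projection is conformal; its linear scale factor is the same in every direction and equals sec φ = 1/cos φ.
Areal scale = k² = sec²φ = 1/cos²(63°) = 1/0.4540² = 4.852.
True area = apparent / (areal scale) = 64000 / 4.852 ≈ 13200 km².

13200 km²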